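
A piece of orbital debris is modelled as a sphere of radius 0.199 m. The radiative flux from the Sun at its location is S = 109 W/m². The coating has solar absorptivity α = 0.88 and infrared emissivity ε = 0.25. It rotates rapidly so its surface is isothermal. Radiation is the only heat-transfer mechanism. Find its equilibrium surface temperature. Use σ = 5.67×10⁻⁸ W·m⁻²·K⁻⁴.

T ≈ 203 K

At equilibrium, absorbed power = emitted power.
Absorbing cross-section = πr² = 0.1244 m²; emitting surface = 4πr² = 0.4976 m² (ratio 4).
αS·A_cross = εσ·A_surf·T⁴  ⇒  T⁴ = αS/(ε·4σ).
T⁴ = 0.880·109/(0.25·4·5.67×10⁻⁸) = 1.692×10⁹ K⁴.
T = (1.692×10⁹)^(1/4).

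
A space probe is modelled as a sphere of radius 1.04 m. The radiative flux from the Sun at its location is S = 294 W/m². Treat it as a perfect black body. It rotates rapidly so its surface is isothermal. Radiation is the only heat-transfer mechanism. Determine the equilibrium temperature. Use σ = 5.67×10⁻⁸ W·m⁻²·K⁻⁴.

At equilibrium, absorbed power = emitted power.
Absorbing cross-section = πr² = 3.398 m²; emitting surface = 4πr² = 13.59 m² (ratio 4).
S·A_cross = εσ·A_surf·T⁴  ⇒  T⁴ = S/(4σ).
T⁴ = 1.00·294/(4·5.67×10⁻⁸) = 1.296×10⁹ K⁴.
T = (1.296×10⁹)^(1/4).

T ≈ 190 K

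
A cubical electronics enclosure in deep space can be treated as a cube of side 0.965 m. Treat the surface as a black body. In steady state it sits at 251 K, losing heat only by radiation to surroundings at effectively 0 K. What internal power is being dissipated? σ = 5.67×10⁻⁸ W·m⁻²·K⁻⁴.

P ≈ 1260 W

Steady state: P = εσA T⁴.
A = 6L² = 5.587 m²; T⁴ = (251)⁴ = 3.969×10⁹ K⁴.
P = 1.0 × 5.67×10⁻⁸ × 5.587 × 3.969×10⁹.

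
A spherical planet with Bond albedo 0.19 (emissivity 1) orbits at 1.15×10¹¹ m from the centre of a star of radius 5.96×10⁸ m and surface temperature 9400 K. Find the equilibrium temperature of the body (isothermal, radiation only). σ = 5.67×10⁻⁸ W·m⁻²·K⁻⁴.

T ≈ 454 K

The star's surface emits σT_*⁴; at distance d the flux is S = σT_*⁴(R_*/d)².
S = 5.67×10⁻⁸·(9400)⁴·(5.96×10⁸/1.15×10¹¹)² = 11890 W/m².
For an isothermal sphere T⁴ = (1−a)S/(4σ) = 4.247×10¹⁰ K⁴.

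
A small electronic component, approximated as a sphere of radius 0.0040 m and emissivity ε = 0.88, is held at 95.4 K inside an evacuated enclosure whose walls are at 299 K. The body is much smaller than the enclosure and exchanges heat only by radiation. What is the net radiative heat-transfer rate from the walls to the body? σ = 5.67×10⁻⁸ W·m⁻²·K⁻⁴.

P_net ≈ 0.0794 W

For a small grey body in a large enclosure: P_net = εσA(T_body⁴ − T_wall⁴).
A = 4πr² = 2.011×10⁻⁴ m²; T_body⁴ − T_wall⁴ = 8.283×10⁷ − 7.993×10⁹ = -7.910×10⁹ K⁴.
|P_net| = 0.88·5.67×10⁻⁸·2.011×10⁻⁴·7.910×10⁹.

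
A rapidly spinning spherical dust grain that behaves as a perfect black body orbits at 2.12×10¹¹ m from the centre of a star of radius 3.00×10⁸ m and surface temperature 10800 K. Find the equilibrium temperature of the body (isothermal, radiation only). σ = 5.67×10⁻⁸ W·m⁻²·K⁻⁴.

T ≈ 287 K

The star's surface emits σT_*⁴; at distance d the flux is S = σT_*⁴(R_*/d)².
S = 5.67×10⁻⁸·(10800)⁴·(3.00×10⁸/2.12×10¹¹)² = 1545 W/m².
For an isothermal sphere T⁴ = (1−a)S/(4σ) = 6.811×10⁹ K⁴.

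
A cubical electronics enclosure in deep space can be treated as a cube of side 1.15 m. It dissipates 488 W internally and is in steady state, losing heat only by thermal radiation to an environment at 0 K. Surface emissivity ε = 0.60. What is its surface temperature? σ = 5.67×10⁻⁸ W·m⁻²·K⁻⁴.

Steady state: internal power = radiated power, P = εσA T⁴.
Radiating area A = 6L² = 7.935 m².
T⁴ = P/(εσA) = 488/(0.60·5.67×10⁻⁸·7.935) = 1.808×10⁹ K⁴.
T = (1.808×10⁹)^(1/4).

T ≈ 206 K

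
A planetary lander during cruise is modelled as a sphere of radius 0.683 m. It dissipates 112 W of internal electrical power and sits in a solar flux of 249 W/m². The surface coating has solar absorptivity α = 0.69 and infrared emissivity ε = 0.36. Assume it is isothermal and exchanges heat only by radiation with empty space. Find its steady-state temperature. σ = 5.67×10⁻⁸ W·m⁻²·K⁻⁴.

At steady state, absorbed solar power + internal power = radiated power.
Absorbed: α·S·A_cross = 0.69·249·1.466 = 251.8 W (cross-section πr²).
Total input = 251.8 + 112 = 363.8 W.
Radiated: εσ·A_surf·T⁴ with A_surf = 4πr² = 5.862 m².
T⁴ = 363.8/(0.36·5.67×10⁻⁸·5.862) = 3.040×10⁹ K⁴.

T ≈ 235 K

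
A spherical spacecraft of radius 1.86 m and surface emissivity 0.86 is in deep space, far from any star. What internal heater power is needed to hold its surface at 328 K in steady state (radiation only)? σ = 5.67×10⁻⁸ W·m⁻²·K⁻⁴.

P = εσ·4πr²·T⁴.
4πr² = 43.47 m²; T⁴ = 1.157×10¹⁰ K⁴.
P = 0.86·5.67×10⁻⁸·43.47·1.157×10¹⁰.

P ≈ 24500 W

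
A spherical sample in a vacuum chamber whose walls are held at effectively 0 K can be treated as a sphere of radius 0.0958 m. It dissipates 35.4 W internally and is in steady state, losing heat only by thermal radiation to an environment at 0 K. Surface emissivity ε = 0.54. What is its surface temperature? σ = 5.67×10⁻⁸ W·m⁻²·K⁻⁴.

Steady state: internal power = radiated power, P = εσA T⁴.
Radiating area A = 4πr² = 0.1153 m².
T⁴ = P/(εσA) = 35.4/(0.54·5.67×10⁻⁸·0.1153) = 1.003×10¹⁰ K⁴.
T = (1.003×10¹⁰)^(1/4).

T ≈ 316 K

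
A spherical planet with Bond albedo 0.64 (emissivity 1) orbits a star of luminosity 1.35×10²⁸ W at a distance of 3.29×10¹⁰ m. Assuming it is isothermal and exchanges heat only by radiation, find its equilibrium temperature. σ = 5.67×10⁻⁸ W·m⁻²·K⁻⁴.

First find the stellar flux at distance d: S = L/(4πd²) = 1.35×10²⁸/(4π·(3.29×10¹⁰)²) = 9.925×10⁵ W/m².
For an isothermal sphere, absorbed (1−a)S·πr² = emitted σ·4πr²·T⁴, so T⁴ = (1−a)S/(4σ).
T⁴ = 0.360·9.925×10⁵/(4·5.67×10⁻⁸) = 1.575×10¹² K⁴.

T ≈ 1120 K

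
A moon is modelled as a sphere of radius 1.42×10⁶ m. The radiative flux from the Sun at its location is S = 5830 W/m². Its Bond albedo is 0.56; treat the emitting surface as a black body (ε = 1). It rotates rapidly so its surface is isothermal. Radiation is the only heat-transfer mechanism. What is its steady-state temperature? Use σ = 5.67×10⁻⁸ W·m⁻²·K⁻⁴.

T ≈ 326 K

At equilibrium, absorbed power = emitted power.
Absorbing cross-section = πr² = 6.335×10¹² m²; emitting surface = 4πr² = 2.534×10¹³ m² (ratio 4).
(1−a)S·A_cross = εσ·A_surf·T⁴  ⇒  T⁴ = (1−a)S/(4σ).
T⁴ = 0.440·5830/(4·5.67×10⁻⁸) = 1.131×10¹⁰ K⁴.
T = (1.131×10¹⁰)^(1/4).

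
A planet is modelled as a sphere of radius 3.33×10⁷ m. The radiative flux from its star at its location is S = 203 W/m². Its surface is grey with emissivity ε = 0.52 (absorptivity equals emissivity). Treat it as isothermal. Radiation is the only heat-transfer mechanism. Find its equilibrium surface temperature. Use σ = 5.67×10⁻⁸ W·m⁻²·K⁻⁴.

At equilibrium, absorbed power = emitted power.
Absorbing cross-section = πr² = 3.484×10¹⁵ m²; emitting surface = 4πr² = 1.393×10¹⁶ m² (ratio 4).
εS·A_cross = εσ·A_surf·T⁴  ⇒  T⁴ = S/(4σ)   (ε cancels).
T⁴ = 203/(4·5.67×10⁻⁸) = 8.951×10⁸ K⁴.
T = (8.951×10⁸)^(1/4).

T ≈ 173 K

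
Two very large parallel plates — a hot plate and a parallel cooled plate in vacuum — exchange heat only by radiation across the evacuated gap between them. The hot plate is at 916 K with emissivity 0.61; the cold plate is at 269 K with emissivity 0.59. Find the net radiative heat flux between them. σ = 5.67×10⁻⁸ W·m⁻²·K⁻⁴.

q ≈ 17000 W/m²

For two infinite grey parallel plates, q = σ(T₁⁴ − T₂⁴)/(1/ε₁ + 1/ε₂ − 1).
T₁⁴ − T₂⁴ = 7.040×10¹¹ − 5.236×10⁹ = 6.988×10¹¹ K⁴.
1/ε₁ + 1/ε₂ − 1 = 1.639 + 1.695 − 1 = 2.334.
q = 5.67×10⁻⁸ × 6.988×10¹¹ / 2.334.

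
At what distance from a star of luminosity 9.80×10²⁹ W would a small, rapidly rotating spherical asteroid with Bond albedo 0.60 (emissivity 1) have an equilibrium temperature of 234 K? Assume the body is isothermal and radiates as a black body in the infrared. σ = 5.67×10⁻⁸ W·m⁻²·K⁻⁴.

d ≈ 6.77×10¹² m

For an isothermal black-emitting sphere, (1−a)S·πr² = σ·4πr²·T⁴ ⇒ S = 4σT⁴/(1−a).
S = 4·5.67×10⁻⁸·(234)⁴/0.400 = 1700 W/m².
Flux falls as S = L/(4πd²), so d = √(L/(4πS)) = √(9.80×10²⁹/(4π·1700)).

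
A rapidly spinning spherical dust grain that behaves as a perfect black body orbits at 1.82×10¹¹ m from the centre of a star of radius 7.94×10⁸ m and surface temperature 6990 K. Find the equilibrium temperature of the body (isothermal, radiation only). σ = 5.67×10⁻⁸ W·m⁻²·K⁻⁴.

T ≈ 326 K

The star's surface emits σT_*⁴; at distance d the flux is S = σT_*⁴(R_*/d)².
S = 5.67×10⁻⁸·(6990)⁴·(7.94×10⁸/1.82×10¹¹)² = 2576 W/m².
For an isothermal sphere T⁴ = (1−a)S/(4σ) = 1.136×10¹⁰ K⁴.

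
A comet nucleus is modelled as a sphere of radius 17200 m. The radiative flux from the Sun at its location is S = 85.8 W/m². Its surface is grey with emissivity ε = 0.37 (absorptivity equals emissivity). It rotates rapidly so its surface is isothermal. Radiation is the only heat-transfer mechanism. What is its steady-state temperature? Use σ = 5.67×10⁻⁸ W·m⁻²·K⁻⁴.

At equilibrium, absorbed power = emitted power.
Absorbing cross-section = πr² = 9.294×10⁸ m²; emitting surface = 4πr² = 3.718×10⁹ m² (ratio 4).
εS·A_cross = εσ·A_surf·T⁴  ⇒  T⁴ = S/(4σ)   (ε cancels).
T⁴ = 85.8/(4·5.67×10⁻⁸) = 3.783×10⁸ K⁴.
T = (3.783×10⁸)^(1/4).

T ≈ 139 K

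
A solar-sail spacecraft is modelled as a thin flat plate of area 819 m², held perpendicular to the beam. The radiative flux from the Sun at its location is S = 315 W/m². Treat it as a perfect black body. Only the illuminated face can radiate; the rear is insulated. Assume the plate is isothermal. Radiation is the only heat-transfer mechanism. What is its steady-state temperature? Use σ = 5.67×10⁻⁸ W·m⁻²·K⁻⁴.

T ≈ 273 K

At equilibrium, absorbed power = emitted power.
Absorbing cross-section = A = 819.0 m²; emitting surface = A = 819.0 m² (ratio 1).
S·A_cross = εσ·A_surf·T⁴  ⇒  T⁴ = S/(1σ).
T⁴ = 1.00·315/(1·5.67×10⁻⁸) = 5.556×10⁹ K⁴.
T = (5.556×10⁹)^(1/4).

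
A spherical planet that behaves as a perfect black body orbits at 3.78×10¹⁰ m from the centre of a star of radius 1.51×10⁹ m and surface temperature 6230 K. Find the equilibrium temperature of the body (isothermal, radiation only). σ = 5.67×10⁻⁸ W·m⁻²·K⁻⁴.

T ≈ 880 K

The star's surface emits σT_*⁴; at distance d the flux is S = σT_*⁴(R_*/d)².
S = 5.67×10⁻⁸·(6230)⁴·(1.51×10⁹/3.78×10¹⁰)² = 1.363×10⁵ W/m².
For an isothermal sphere T⁴ = (1−a)S/(4σ) = 6.010×10¹¹ K⁴.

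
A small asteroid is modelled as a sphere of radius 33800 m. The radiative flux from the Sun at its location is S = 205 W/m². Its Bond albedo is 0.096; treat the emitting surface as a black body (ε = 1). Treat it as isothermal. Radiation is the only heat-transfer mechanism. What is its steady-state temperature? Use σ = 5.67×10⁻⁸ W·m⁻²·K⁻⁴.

T ≈ 169 K

At equilibrium, absorbed power = emitted power.
Absorbing cross-section = πr² = 3.589×10⁹ m²; emitting surface = 4πr² = 1.436×10¹⁰ m² (ratio 4).
(1−a)S·A_cross = εσ·A_surf·T⁴  ⇒  T⁴ = (1−a)S/(4σ).
T⁴ = 0.904·205/(4·5.67×10⁻⁸) = 8.171×10⁸ K⁴.
T = (8.171×10⁸)^(1/4).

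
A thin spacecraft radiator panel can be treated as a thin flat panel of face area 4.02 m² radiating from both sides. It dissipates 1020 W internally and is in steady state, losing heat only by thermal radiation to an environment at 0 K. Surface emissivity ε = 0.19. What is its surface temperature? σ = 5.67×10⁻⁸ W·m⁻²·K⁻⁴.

Steady state: internal power = radiated power, P = εσA T⁴.
Radiating area A = 2·4.02 = 8.040 m².
T⁴ = P/(εσA) = 1020/(0.19·5.67×10⁻⁸·8.040) = 1.178×10¹⁰ K⁴.
T = (1.178×10¹⁰)^(1/4).

T ≈ 329 K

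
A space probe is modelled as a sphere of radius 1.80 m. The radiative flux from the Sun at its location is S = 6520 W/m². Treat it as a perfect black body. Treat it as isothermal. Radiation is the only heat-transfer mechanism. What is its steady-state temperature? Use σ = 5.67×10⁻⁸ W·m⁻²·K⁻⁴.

T ≈ 412 K

At equilibrium, absorbed power = emitted power.
Absorbing cross-section = πr² = 10.18 m²; emitting surface = 4πr² = 40.72 m² (ratio 4).
S·A_cross = εσ·A_surf·T⁴  ⇒  T⁴ = S/(4σ).
T⁴ = 1.00·6520/(4·5.67×10⁻⁸) = 2.875×10¹⁰ K⁴.
T = (2.875×10¹⁰)^(1/4).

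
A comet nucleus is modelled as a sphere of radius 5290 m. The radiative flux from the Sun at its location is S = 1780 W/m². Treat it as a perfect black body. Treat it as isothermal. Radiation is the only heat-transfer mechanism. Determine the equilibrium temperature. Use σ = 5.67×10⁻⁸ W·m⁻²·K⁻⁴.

T ≈ 298 K

At equilibrium, absorbed power = emitted power.
Absorbing cross-section = πr² = 8.791×10⁷ m²; emitting surface = 4πr² = 3.517×10⁸ m² (ratio 4).
S·A_cross = εσ·A_surf·T⁴  ⇒  T⁴ = S/(4σ).
T⁴ = 1.00·1780/(4·5.67×10⁻⁸) = 7.848×10⁹ K⁴.
T = (7.848×10⁹)^(1/4).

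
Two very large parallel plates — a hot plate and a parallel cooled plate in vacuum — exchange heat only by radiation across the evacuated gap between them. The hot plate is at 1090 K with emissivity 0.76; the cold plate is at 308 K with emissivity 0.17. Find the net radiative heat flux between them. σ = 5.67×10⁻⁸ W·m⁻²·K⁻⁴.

q ≈ 12800 W/m²

For two infinite grey parallel plates, q = σ(T₁⁴ − T₂⁴)/(1/ε₁ + 1/ε₂ − 1).
T₁⁴ − T₂⁴ = 1.412×10¹² − 8.999×10⁹ = 1.403×10¹² K⁴.
1/ε₁ + 1/ε₂ − 1 = 1.316 + 5.882 − 1 = 6.198.
q = 5.67×10⁻⁸ × 1.403×10¹² / 6.198.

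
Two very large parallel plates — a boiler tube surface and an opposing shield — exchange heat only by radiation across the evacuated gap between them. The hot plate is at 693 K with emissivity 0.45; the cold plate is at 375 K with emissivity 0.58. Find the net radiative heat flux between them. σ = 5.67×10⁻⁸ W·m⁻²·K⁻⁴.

q ≈ 4060 W/m²

For two infinite grey parallel plates, q = σ(T₁⁴ − T₂⁴)/(1/ε₁ + 1/ε₂ − 1).
T₁⁴ − T₂⁴ = 2.306×10¹¹ − 1.978×10¹⁰ = 2.109×10¹¹ K⁴.
1/ε₁ + 1/ε₂ − 1 = 2.222 + 1.724 − 1 = 2.946.
q = 5.67×10⁻⁸ × 2.109×10¹¹ / 2.946.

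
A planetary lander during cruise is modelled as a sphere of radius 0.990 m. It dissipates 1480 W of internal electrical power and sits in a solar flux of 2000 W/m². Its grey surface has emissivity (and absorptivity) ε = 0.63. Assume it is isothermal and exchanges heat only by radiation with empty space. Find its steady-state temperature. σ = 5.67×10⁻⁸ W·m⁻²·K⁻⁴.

At steady state, absorbed solar power + internal power = radiated power.
Absorbed: α·S·A_cross = 0.63·2000·3.079 = 3880 W (cross-section πr²).
Total input = 3880 + 1480 = 5360 W.
Radiated: εσ·A_surf·T⁴ with A_surf = 4πr² = 12.32 m².
T⁴ = 5360/(0.63·5.67×10⁻⁸·12.32) = 1.218×10¹⁰ K⁴.

T ≈ 332 K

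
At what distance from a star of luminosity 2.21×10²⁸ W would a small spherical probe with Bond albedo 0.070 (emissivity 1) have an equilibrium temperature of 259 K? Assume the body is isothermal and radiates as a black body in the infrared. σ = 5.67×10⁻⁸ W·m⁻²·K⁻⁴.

d ≈ 1.27×10¹² m

For an isothermal black-emitting sphere, (1−a)S·πr² = σ·4πr²·T⁴ ⇒ S = 4σT⁴/(1−a).
S = 4·5.67×10⁻⁸·(259)⁴/0.930 = 1097 W/m².
Flux falls as S = L/(4πd²), so d = √(L/(4πS)) = √(2.21×10²⁸/(4π·1097)).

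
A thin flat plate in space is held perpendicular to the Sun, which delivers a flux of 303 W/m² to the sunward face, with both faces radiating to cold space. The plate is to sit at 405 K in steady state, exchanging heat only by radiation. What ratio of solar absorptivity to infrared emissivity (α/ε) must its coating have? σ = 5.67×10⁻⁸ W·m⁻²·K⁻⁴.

Balance: αS·A = εσ·2A·T⁴ ⇒ α/ε = 2σT⁴/S.
α/ε = 2·5.67×10⁻⁸·(405)⁴/303 = 2·5.67×10⁻⁸·2.690×10¹⁰/303.

α/ε ≈ 10.1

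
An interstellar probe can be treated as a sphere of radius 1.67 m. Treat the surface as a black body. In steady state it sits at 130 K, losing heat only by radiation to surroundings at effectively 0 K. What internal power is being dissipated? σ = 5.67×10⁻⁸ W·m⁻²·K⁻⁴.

P ≈ 568 W

Steady state: P = εσA T⁴.
A = 4πr² = 35.05 m²; T⁴ = (130)⁴ = 2.856×10⁸ K⁴.
P = 1.0 × 5.67×10⁻⁸ × 35.05 × 2.856×10⁸.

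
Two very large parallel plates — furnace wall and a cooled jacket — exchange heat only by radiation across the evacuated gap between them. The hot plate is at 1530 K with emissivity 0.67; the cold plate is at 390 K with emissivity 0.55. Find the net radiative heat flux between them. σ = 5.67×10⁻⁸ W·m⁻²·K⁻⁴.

For two infinite grey parallel plates, q = σ(T₁⁴ − T₂⁴)/(1/ε₁ + 1/ε₂ − 1).
T₁⁴ − T₂⁴ = 5.480×10¹² − 2.313×10¹⁰ = 5.457×10¹² K⁴.
1/ε₁ + 1/ε₂ − 1 = 1.493 + 1.818 − 1 = 2.311.
q = 5.67×10⁻⁸ × 5.457×10¹² / 2.311.

q ≈ 1.34×10⁵ W/m²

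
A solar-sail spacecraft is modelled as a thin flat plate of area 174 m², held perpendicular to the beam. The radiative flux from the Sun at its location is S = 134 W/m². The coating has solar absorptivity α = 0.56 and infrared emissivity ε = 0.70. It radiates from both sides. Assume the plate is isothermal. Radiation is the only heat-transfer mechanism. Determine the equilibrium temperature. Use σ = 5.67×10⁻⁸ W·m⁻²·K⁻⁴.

T ≈ 175 K

At equilibrium, absorbed power = emitted power.
Absorbing cross-section = A = 174.0 m²; emitting surface = 2A = 348.0 m² (ratio 2).
αS·A_cross = εσ·A_surf·T⁴  ⇒  T⁴ = αS/(ε·2σ).
T⁴ = 0.560·134/(0.70·2·5.67×10⁻⁸) = 9.453×10⁸ K⁴.
T = (9.453×10⁸)^(1/4).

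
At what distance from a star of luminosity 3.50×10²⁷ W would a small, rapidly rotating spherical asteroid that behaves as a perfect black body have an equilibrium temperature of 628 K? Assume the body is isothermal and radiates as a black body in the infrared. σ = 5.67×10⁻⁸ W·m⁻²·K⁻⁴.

For an isothermal black-emitting sphere, (1−a)S·πr² = σ·4πr²·T⁴ ⇒ S = 4σT⁴/(1−a).
S = 4·5.67×10⁻⁸·(628)⁴/1.00 = 35280 W/m².
Flux falls as S = L/(4πd²), so d = √(L/(4πS)) = √(3.50×10²⁷/(4π·35280)).

d ≈ 8.89×10¹⁰ m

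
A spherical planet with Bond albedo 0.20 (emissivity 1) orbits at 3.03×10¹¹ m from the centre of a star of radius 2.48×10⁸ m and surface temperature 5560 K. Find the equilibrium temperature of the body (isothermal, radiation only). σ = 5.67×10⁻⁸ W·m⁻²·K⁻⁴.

The star's surface emits σT_*⁴; at distance d the flux is S = σT_*⁴(R_*/d)².
S = 5.67×10⁻⁸·(5560)⁴·(2.48×10⁸/3.03×10¹¹)² = 36.30 W/m².
For an isothermal sphere T⁴ = (1−a)S/(4σ) = 1.280×10⁸ K⁴.

T ≈ 106 K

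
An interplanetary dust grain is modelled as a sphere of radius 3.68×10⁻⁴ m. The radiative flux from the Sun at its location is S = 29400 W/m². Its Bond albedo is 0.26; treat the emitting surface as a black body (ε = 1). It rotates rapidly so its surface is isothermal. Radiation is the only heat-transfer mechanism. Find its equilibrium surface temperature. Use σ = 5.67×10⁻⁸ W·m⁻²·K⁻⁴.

At equilibrium, absorbed power = emitted power.
Absorbing cross-section = πr² = 4.254×10⁻⁷ m²; emitting surface = 4πr² = 1.702×10⁻⁶ m² (ratio 4).
(1−a)S·A_cross = εσ·A_surf·T⁴  ⇒  T⁴ = (1−a)S/(4σ).
T⁴ = 0.740·29400/(4·5.67×10⁻⁸) = 9.593×10¹⁰ K⁴.
T = (9.593×10¹⁰)^(1/4).

T ≈ 557 K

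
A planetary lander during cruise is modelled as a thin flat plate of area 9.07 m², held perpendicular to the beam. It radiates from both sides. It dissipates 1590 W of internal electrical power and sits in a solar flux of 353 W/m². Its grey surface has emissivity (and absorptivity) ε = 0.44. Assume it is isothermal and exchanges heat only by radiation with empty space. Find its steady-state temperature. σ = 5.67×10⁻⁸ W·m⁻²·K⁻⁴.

At steady state, absorbed solar power + internal power = radiated power.
Absorbed: α·S·A_cross = 0.44·353·9.070 = 1409 W (cross-section A).
Total input = 1409 + 1590 = 2999 W.
Radiated: εσ·A_surf·T⁴ with A_surf = 2A = 18.14 m².
T⁴ = 2999/(0.44·5.67×10⁻⁸·18.14) = 6.626×10⁹ K⁴.

T ≈ 285 K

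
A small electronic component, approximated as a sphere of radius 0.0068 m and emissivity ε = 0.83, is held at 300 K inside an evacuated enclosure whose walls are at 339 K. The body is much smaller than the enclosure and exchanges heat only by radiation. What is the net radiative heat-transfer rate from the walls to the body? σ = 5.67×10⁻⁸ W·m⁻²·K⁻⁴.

P_net ≈ 0.140 W

For a small grey body in a large enclosure: P_net = εσA(T_body⁴ − T_wall⁴).
A = 4πr² = 5.811×10⁻⁴ m²; T_body⁴ − T_wall⁴ = 8.100×10⁹ − 1.321×10¹⁰ = -5.107×10⁹ K⁴.
|P_net| = 0.83·5.67×10⁻⁸·5.811×10⁻⁴·5.107×10⁹.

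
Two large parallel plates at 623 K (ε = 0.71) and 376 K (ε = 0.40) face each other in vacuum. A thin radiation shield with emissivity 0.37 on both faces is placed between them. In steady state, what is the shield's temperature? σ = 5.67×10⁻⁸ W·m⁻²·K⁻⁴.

T_s ≈ 555 K

In steady state the net flux on the hot side equals that on the cold side.
σ(T₁⁴−T_s⁴)/D₁ = σ(T_s⁴−T₂⁴)/D₂, with D₁ = 1/ε₁+1/ε_s−1 = 3.111, D₂ = 1/ε_s+1/ε₂−1 = 4.203.
Solve for T_s⁴: T_s⁴ = (D₂·T₁⁴ + D₁·T₂⁴)/(D₁+D₂) = 9.507×10¹⁰ K⁴.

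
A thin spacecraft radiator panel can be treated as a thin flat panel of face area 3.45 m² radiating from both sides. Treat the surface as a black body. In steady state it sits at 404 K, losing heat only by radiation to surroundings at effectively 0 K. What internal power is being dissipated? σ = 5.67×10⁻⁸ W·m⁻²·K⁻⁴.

Steady state: P = εσA T⁴.
A = 2·3.45 = 6.900 m²; T⁴ = (404)⁴ = 2.664×10¹⁰ K⁴.
P = 1.0 × 5.67×10⁻⁸ × 6.900 × 2.664×10¹⁰.

P ≈ 10400 W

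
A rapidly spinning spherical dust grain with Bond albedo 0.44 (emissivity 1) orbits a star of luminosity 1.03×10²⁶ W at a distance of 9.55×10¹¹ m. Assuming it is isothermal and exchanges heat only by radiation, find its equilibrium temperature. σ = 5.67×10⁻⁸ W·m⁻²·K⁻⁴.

First find the stellar flux at distance d: S = L/(4πd²) = 1.03×10²⁶/(4π·(9.55×10¹¹)²) = 8.987 W/m².
For an isothermal sphere, absorbed (1−a)S·πr² = emitted σ·4πr²·T⁴, so T⁴ = (1−a)S/(4σ).
T⁴ = 0.560·8.987/(4·5.67×10⁻⁸) = 2.219×10⁷ K⁴.

T ≈ 68.6 K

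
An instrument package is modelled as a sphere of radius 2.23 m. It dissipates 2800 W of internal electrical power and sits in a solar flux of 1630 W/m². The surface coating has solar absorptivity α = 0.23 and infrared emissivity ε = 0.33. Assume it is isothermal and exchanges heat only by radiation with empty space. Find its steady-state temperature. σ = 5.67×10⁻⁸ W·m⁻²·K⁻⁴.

At steady state, absorbed solar power + internal power = radiated power.
Absorbed: α·S·A_cross = 0.23·1630·15.62 = 5857 W (cross-section πr²).
Total input = 5857 + 2800 = 8657 W.
Radiated: εσ·A_surf·T⁴ with A_surf = 4πr² = 62.49 m².
T⁴ = 8657/(0.33·5.67×10⁻⁸·62.49) = 7.404×10⁹ K⁴.

T ≈ 293 K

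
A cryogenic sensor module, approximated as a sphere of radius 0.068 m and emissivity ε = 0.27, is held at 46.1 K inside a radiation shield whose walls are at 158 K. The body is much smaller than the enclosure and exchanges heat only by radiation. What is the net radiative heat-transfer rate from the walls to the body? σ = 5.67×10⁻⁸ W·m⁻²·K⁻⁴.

For a small grey body in a large enclosure: P_net = εσA(T_body⁴ − T_wall⁴).
A = 4πr² = 0.05811 m²; T_body⁴ − T_wall⁴ = 4.517×10⁶ − 6.232×10⁸ = -6.187×10⁸ K⁴.
|P_net| = 0.27·5.67×10⁻⁸·0.05811·6.187×10⁸.

P_net ≈ 0.550 W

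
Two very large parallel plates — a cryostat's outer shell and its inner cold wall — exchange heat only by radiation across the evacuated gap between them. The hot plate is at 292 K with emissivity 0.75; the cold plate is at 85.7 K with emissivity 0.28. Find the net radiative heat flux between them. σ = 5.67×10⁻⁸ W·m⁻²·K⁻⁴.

q ≈ 105 W/m²

For two infinite grey parallel plates, q = σ(T₁⁴ − T₂⁴)/(1/ε₁ + 1/ε₂ − 1).
T₁⁴ − T₂⁴ = 7.270×10⁹ − 5.394×10⁷ = 7.216×10⁹ K⁴.
1/ε₁ + 1/ε₂ − 1 = 1.333 + 3.571 − 1 = 3.905.
q = 5.67×10⁻⁸ × 7.216×10⁹ / 3.905.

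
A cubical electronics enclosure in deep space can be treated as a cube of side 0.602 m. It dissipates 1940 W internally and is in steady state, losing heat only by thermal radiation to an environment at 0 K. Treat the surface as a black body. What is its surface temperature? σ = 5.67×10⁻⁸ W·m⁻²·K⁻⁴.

T ≈ 354 K

Steady state: internal power = radiated power, P = εσA T⁴.
Radiating area A = 6L² = 2.174 m².
T⁴ = P/(εσA) = 1940/(1.0·5.67×10⁻⁸·2.174) = 1.574×10¹⁰ K⁴.
T = (1.574×10¹⁰)^(1/4).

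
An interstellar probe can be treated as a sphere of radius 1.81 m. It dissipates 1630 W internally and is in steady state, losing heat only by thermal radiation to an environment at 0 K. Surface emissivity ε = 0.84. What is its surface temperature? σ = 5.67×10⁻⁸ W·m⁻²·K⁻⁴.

T ≈ 170 K

Steady state: internal power = radiated power, P = εσA T⁴.
Radiating area A = 4πr² = 41.17 m².
T⁴ = P/(εσA) = 1630/(0.84·5.67×10⁻⁸·41.17) = 8.313×10⁸ K⁴.
T = (8.313×10⁸)^(1/4).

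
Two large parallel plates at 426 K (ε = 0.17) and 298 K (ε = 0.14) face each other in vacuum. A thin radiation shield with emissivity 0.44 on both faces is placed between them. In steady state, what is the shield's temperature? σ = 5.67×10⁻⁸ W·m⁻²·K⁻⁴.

In steady state the net flux on the hot side equals that on the cold side.
σ(T₁⁴−T_s⁴)/D₁ = σ(T_s⁴−T₂⁴)/D₂, with D₁ = 1/ε₁+1/ε_s−1 = 7.155, D₂ = 1/ε_s+1/ε₂−1 = 8.416.
Solve for T_s⁴: T_s⁴ = (D₂·T₁⁴ + D₁·T₂⁴)/(D₁+D₂) = 2.142×10¹⁰ K⁴.

T_s ≈ 383 K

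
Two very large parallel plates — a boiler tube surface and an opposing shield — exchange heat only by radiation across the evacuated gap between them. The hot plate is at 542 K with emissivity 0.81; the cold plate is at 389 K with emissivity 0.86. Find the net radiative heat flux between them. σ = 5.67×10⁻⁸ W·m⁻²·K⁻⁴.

For two infinite grey parallel plates, q = σ(T₁⁴ − T₂⁴)/(1/ε₁ + 1/ε₂ − 1).
T₁⁴ − T₂⁴ = 8.630×10¹⁰ − 2.290×10¹⁰ = 6.340×10¹⁰ K⁴.
1/ε₁ + 1/ε₂ − 1 = 1.235 + 1.163 − 1 = 1.397.
q = 5.67×10⁻⁸ × 6.340×10¹⁰ / 1.397.

q ≈ 2570 W/m²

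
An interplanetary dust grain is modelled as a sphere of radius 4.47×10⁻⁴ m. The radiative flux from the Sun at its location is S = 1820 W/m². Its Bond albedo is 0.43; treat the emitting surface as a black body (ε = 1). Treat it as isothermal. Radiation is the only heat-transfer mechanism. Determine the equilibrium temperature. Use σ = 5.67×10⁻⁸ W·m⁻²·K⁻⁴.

T ≈ 260 K

At equilibrium, absorbed power = emitted power.
Absorbing cross-section = πr² = 6.277×10⁻⁷ m²; emitting surface = 4πr² = 2.511×10⁻⁶ m² (ratio 4).
(1−a)S·A_cross = εσ·A_surf·T⁴  ⇒  T⁴ = (1−a)S/(4σ).
T⁴ = 0.570·1820/(4·5.67×10⁻⁸) = 4.574×10⁹ K⁴.
T = (4.574×10⁹)^(1/4).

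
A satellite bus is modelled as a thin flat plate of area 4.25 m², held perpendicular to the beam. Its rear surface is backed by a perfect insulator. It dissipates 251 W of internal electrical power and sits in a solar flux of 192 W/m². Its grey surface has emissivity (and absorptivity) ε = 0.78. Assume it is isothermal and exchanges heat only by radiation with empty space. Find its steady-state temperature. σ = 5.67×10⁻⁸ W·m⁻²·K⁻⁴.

T ≈ 262 K

At steady state, absorbed solar power + internal power = radiated power.
Absorbed: α·S·A_cross = 0.78·192·4.250 = 636.5 W (cross-section A).
Total input = 636.5 + 251 = 887.5 W.
Radiated: εσ·A_surf·T⁴ with A_surf = A = 4.250 m².
T⁴ = 887.5/(0.78·5.67×10⁻⁸·4.250) = 4.722×10⁹ K⁴.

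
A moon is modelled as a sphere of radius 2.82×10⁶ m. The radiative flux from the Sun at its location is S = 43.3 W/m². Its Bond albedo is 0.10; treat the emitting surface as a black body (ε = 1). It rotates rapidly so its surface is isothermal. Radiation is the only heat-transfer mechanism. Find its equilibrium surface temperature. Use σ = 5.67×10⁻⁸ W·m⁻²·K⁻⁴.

T ≈ 114 K

At equilibrium, absorbed power = emitted power.
Absorbing cross-section = πr² = 2.498×10¹³ m²; emitting surface = 4πr² = 9.993×10¹³ m² (ratio 4).
(1−a)S·A_cross = εσ·A_surf·T⁴  ⇒  T⁴ = (1−a)S/(4σ).
T⁴ = 0.900·43.3/(4·5.67×10⁻⁸) = 1.718×10⁸ K⁴.
T = (1.718×10⁸)^(1/4).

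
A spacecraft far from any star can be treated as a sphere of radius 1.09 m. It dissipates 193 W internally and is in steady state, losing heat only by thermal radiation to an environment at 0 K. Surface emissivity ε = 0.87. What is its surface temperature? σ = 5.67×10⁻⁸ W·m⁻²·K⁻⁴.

T ≈ 127 K

Steady state: internal power = radiated power, P = εσA T⁴.
Radiating area A = 4πr² = 14.93 m².
T⁴ = P/(εσA) = 193/(0.87·5.67×10⁻⁸·14.93) = 2.621×10⁸ K⁴.
T = (2.621×10⁸)^(1/4).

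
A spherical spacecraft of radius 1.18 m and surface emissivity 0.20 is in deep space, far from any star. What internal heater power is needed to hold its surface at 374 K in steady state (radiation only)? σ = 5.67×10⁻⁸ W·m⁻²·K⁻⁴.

P = εσ·4πr²·T⁴.
4πr² = 17.50 m²; T⁴ = 1.957×10¹⁰ K⁴.
P = 0.20·5.67×10⁻⁸·17.50·1.957×10¹⁰.

P ≈ 3880 W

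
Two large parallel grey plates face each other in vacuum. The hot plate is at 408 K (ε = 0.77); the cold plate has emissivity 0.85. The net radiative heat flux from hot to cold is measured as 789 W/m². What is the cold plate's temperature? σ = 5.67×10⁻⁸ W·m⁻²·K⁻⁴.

q = σ(T₁⁴ − T₂⁴)/(1/ε₁ + 1/ε₂ − 1); denominator = 1.475.
T₂⁴ = T₁⁴ − q·(1/ε₁+1/ε₂−1)/σ = 2.771×10¹⁰ − 789·1.475/5.67×10⁻⁸
    = 7.183×10⁹ K⁴.

T₂ ≈ 291 K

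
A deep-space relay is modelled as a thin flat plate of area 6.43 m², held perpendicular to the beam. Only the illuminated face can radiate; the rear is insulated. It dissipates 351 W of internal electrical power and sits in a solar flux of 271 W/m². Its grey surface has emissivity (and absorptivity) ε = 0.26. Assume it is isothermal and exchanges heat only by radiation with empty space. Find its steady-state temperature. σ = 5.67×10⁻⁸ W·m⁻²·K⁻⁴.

At steady state, absorbed solar power + internal power = radiated power.
Absorbed: α·S·A_cross = 0.26·271·6.430 = 453.1 W (cross-section A).
Total input = 453.1 + 351 = 804.1 W.
Radiated: εσ·A_surf·T⁴ with A_surf = A = 6.430 m².
T⁴ = 804.1/(0.26·5.67×10⁻⁸·6.430) = 8.482×10⁹ K⁴.

T ≈ 303 K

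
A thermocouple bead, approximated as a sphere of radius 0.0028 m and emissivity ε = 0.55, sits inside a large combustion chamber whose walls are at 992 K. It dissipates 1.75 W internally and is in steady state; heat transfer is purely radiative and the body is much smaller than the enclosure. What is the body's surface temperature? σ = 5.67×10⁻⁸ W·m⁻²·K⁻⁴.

T ≈ 1110 K

For a small grey body in a large enclosure, net radiated power = εσA(T⁴ − T_w⁴).
Steady state: P = εσA(T⁴ − T_w⁴) with A = 4πr² = 9.852×10⁻⁵ m².
T⁴ = P/(εσA) + T_w⁴ = 1.75/(0.55·5.67×10⁻⁸·9.852×10⁻⁵) + (992)⁴
    = 5.696×10¹¹ + 9.684×10¹¹ = 1.538×10¹² K⁴.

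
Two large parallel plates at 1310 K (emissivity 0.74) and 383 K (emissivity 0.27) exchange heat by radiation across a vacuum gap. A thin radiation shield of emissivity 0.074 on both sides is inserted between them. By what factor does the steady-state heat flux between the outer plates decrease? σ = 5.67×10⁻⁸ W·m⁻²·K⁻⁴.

Without shield: q₀ = σΔ(T⁴)/(1/ε₁+1/ε₂−1) with denominator 4.055.
With shield the two gaps are in series; the resistances add: (1/ε₁+1/ε_s−1)+(1/ε_s+1/ε₂−1) = 13.86+16.22 = 30.08.
Heat-flux ratio q₀/q = 30.08/4.055.

factor ≈ 7.42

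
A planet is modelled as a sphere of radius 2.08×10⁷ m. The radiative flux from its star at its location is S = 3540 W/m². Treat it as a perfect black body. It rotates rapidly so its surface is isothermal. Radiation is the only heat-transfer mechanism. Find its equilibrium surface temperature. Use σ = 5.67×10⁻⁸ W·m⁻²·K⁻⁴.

At equilibrium, absorbed power = emitted power.
Absorbing cross-section = πr² = 1.359×10¹⁵ m²; emitting surface = 4πr² = 5.437×10¹⁵ m² (ratio 4).
S·A_cross = εσ·A_surf·T⁴  ⇒  T⁴ = S/(4σ).
T⁴ = 1.00·3540/(4·5.67×10⁻⁸) = 1.561×10¹⁰ K⁴.
T = (1.561×10¹⁰)^(1/4).

T ≈ 353 K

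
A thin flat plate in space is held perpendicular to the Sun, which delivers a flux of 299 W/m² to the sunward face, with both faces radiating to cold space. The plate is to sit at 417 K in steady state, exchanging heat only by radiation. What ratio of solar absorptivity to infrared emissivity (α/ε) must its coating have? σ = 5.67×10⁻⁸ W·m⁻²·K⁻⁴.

Balance: αS·A = εσ·2A·T⁴ ⇒ α/ε = 2σT⁴/S.
α/ε = 2·5.67×10⁻⁸·(417)⁴/299 = 2·5.67×10⁻⁸·3.024×10¹⁰/299.

α/ε ≈ 11.5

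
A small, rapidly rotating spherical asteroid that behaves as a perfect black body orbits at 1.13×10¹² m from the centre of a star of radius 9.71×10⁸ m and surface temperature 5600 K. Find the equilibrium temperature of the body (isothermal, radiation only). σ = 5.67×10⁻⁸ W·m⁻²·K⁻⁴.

T ≈ 116 K

The star's surface emits σT_*⁴; at distance d the flux is S = σT_*⁴(R_*/d)².
S = 5.67×10⁻⁸·(5600)⁴·(9.71×10⁸/1.13×10¹²)² = 41.17 W/m².
For an isothermal sphere T⁴ = (1−a)S/(4σ) = 1.815×10⁸ K⁴.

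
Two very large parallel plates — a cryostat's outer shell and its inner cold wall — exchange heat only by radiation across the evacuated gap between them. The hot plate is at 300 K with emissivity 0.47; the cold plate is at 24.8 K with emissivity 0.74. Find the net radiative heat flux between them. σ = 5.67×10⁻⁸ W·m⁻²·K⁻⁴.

For two infinite grey parallel plates, q = σ(T₁⁴ − T₂⁴)/(1/ε₁ + 1/ε₂ − 1).
T₁⁴ − T₂⁴ = 8.100×10⁹ − 3.783×10⁵ = 8.100×10⁹ K⁴.
1/ε₁ + 1/ε₂ − 1 = 2.128 + 1.351 − 1 = 2.479.
q = 5.67×10⁻⁸ × 8.100×10⁹ / 2.479.

q ≈ 185 W/m²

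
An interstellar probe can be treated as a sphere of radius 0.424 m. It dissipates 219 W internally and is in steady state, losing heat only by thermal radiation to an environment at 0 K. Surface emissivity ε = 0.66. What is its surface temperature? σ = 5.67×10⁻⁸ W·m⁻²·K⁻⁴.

Steady state: internal power = radiated power, P = εσA T⁴.
Radiating area A = 4πr² = 2.259 m².
T⁴ = P/(εσA) = 219/(0.66·5.67×10⁻⁸·2.259) = 2.590×10⁹ K⁴.
T = (2.590×10⁹)^(1/4).

T ≈ 226 K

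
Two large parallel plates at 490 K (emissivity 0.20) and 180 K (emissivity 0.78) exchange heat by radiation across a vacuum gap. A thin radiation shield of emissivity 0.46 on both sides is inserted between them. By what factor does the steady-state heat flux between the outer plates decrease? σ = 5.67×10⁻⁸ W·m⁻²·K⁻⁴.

factor ≈ 1.63

Without shield: q₀ = σΔ(T⁴)/(1/ε₁+1/ε₂−1) with denominator 5.282.
With shield the two gaps are in series; the resistances add: (1/ε₁+1/ε_s−1)+(1/ε_s+1/ε₂−1) = 6.174+2.456 = 8.630.
Heat-flux ratio q₀/q = 8.630/5.282.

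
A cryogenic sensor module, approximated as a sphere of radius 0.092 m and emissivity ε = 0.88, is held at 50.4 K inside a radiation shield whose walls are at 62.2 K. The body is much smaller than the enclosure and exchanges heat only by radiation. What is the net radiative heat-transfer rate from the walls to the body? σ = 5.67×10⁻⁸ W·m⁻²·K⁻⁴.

For a small grey body in a large enclosure: P_net = εσA(T_body⁴ − T_wall⁴).
A = 4πr² = 0.1064 m²; T_body⁴ − T_wall⁴ = 6.452×10⁶ − 1.497×10⁷ = -8.516×10⁶ K⁴.
|P_net| = 0.88·5.67×10⁻⁸·0.1064·8.516×10⁶.

P_net ≈ 0.0452 W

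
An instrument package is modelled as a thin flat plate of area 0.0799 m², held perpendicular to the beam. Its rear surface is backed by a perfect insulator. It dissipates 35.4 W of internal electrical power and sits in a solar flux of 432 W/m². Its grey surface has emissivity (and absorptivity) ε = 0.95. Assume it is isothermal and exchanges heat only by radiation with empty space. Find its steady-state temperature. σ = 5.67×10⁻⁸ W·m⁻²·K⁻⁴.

T ≈ 355 K

At steady state, absorbed solar power + internal power = radiated power.
Absorbed: α·S·A_cross = 0.95·432·0.07990 = 32.79 W (cross-section A).
Total input = 32.79 + 35.4 = 68.19 W.
Radiated: εσ·A_surf·T⁴ with A_surf = A = 0.07990 m².
T⁴ = 68.19/(0.95·5.67×10⁻⁸·0.07990) = 1.584×10¹⁰ K⁴.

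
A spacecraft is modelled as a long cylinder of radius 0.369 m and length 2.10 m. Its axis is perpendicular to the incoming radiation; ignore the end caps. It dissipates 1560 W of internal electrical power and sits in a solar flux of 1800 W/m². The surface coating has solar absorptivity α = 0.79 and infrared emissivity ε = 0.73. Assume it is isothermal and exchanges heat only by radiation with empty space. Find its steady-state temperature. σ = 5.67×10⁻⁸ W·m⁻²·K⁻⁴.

At steady state, absorbed solar power + internal power = radiated power.
Absorbed: α·S·A_cross = 0.79·1800·1.550 = 2204 W (cross-section 2rL).
Total input = 2204 + 1560 = 3764 W.
Radiated: εσ·A_surf·T⁴ with A_surf = 2πrL = 4.869 m².
T⁴ = 3764/(0.73·5.67×10⁻⁸·4.869) = 1.868×10¹⁰ K⁴.

T ≈ 370 K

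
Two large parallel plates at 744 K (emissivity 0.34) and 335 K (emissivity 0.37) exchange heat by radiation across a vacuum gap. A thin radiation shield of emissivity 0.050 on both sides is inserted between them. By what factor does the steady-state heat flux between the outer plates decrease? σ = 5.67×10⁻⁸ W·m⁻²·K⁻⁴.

factor ≈ 9.40

Without shield: q₀ = σΔ(T⁴)/(1/ε₁+1/ε₂−1) with denominator 4.644.
With shield the two gaps are in series; the resistances add: (1/ε₁+1/ε_s−1)+(1/ε_s+1/ε₂−1) = 21.94+21.70 = 43.64.
Heat-flux ratio q₀/q = 43.64/4.644.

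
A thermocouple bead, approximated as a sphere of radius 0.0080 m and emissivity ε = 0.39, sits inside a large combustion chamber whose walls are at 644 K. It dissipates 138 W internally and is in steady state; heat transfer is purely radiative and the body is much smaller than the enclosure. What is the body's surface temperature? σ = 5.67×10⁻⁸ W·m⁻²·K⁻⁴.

T ≈ 1680 K

For a small grey body in a large enclosure, net radiated power = εσA(T⁴ − T_w⁴).
Steady state: P = εσA(T⁴ − T_w⁴) with A = 4πr² = 8.042×10⁻⁴ m².
T⁴ = P/(εσA) + T_w⁴ = 138/(0.39·5.67×10⁻⁸·8.042×10⁻⁴) + (644)⁴
    = 7.760×10¹² + 1.720×10¹¹ = 7.932×10¹² K⁴.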